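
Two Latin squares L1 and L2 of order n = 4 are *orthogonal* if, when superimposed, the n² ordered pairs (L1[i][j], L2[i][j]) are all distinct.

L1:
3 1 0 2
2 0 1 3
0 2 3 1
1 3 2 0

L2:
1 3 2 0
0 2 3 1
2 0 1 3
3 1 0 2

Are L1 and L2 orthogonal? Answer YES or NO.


Form the n² = 16 superimposed pairs (L1[i][j], L2[i][j]), row by row (rows and columns indexed from 0):
row 0: (3,1) (1,3) (0,2) (2,0)
row 1: (2,0) (0,2) (1,3) (3,1)
row 2: (0,2) (2,0) (3,1) (1,3)
row 3: (1,3) (3,1) (2,0) (0,2)
Orthogonality requires all 16 pairs distinct.
But the pair (2,0) repeats: cell (0,3) has L1 = 2, L2 = 0, and cell (1,0) has L1 = 2, L2 = 0.
A repeated pair means some other pair never occurs (only 4 distinct pairs out of 16), so the squares are not orthogonal.
Conclusion: NO.

NO


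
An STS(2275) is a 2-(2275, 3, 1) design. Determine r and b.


An STS(v) is a 2-(v, 3, 1) BIBD: block size k = 3, λ = 1.
Replication: r(k − 1) = λ(v − 1) ⇒ r·2 = 2275 − 1 = 2274 ⇒ r = 1137.
Block count: bk = vr ⇒ b·3 = 2275·1137 = 2586675 ⇒ b = 862225.

r = 1137, b = 862225.


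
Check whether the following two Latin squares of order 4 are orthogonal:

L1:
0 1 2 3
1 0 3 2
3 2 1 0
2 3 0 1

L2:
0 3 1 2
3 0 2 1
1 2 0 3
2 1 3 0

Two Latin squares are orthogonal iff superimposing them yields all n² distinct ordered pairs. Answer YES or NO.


Form the n² = 16 superimposed pairs (L1[i][j], L2[i][j]), row by row (rows and columns indexed from 0):
row 0: (0,0) (1,3) (2,1) (3,2)
row 1: (1,3) (0,0) (3,2) (2,1)
row 2: (3,1) (2,2) (1,0) (0,3)
row 3: (2,2) (3,1) (0,3) (1,0)
Orthogonality requires all 16 pairs distinct.
But the pair (1,3) repeats: cell (0,1) has L1 = 1, L2 = 3, and cell (1,0) has L1 = 1, L2 = 3.
A repeated pair means some other pair never occurs (only 8 distinct pairs out of 16), so the squares are not orthogonal.
Conclusion: NO.

NO


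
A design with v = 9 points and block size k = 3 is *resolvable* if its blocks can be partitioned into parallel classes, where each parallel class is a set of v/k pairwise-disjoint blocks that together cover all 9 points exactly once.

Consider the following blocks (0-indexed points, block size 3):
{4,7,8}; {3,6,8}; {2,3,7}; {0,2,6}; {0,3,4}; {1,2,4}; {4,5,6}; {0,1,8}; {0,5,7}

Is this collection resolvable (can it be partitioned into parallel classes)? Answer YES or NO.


v = 9, block size k = 3, number of blocks = 9.
For resolvability, blocks must partition into parallel classes of size v/k = 3.
Total blocks must therefore be a multiple of 3: 9 = 3·3 + 0 ⇒ divisible ✓.
Consider block {4,7,8}. The only other block(s) in the collection disjoint from it are {0,2,6} — just 1 block(s). Any parallel class containing {4,7,8} would need 2 other blocks each disjoint from it, so no parallel class of size 3 can contain {4,7,8}.
Since every block must belong to some parallel class in a resolution, the collection cannot be partitioned into parallel classes.
Resolvable? NO.

NO


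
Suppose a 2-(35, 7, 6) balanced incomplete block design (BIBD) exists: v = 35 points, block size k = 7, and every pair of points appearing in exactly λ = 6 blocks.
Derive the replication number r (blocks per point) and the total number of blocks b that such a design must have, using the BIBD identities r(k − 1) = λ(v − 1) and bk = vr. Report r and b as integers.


Any 2-(v, k, λ) BIBD satisfies two necessary conditions:
  (i)  Each point sits in r blocks, and counting incidences through any fixed point gives r(k − 1) = λ(v − 1), so r = λ(v − 1)/(k − 1).
  (ii) Total incidences bk = vr, so b = vr/k.
Step 1: r = λ(v − 1)/(k − 1) = 6·(35 − 1)/(7 − 1) = 6·34/6 = 204/6 = 34.
Step 2: b = vr/k = 35·34/7 = 1190/7 = 170.
Check integrality: r = 34 ∈ Z ✓, b = 170 ∈ Z ✓.
(These identities are necessary conditions: they determine r and b for any design with these parameters, but do not by themselves prove that one exists.)

r = 34, b = 170.


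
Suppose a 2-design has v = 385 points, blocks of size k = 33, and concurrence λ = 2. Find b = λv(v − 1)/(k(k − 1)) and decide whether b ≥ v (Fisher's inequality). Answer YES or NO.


r = λ(v − 1)/(k − 1) = 2·384/32 = 24.
b = vr/k = 385·24/33 = 280.
Fisher's inequality: b ≥ v ⇔ 280 ≥ 385? NO.

NO


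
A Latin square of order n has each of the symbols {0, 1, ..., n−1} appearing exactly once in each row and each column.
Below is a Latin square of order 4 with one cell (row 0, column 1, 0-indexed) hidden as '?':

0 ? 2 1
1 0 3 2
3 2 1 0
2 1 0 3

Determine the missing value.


Row 0 contains symbols [0, 1, 2] — missing [3].
Column 1 contains symbols [0, 1, 2] — missing [3].
The missing symbol must appear in both missing sets; intersection = [3].
Therefore the hidden value is 3.

Missing value = 3.


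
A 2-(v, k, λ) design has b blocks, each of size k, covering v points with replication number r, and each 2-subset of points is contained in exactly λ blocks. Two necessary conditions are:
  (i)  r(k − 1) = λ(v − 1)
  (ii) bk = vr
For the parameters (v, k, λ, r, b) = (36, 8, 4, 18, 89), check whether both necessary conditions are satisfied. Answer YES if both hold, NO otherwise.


Condition (i): r(k − 1) = 18·7 = 126; λ(v − 1) = 4·35 = 140. Match? NO.
Condition (ii): bk = 89·8 = 712; vr = 36·18 = 648. Match? NO.
Both conditions hold? NO.

NO


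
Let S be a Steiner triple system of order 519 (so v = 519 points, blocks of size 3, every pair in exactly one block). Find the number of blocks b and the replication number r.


An STS(v) is a 2-(v, 3, 1) BIBD: block size k = 3, λ = 1.
Replication: r(k − 1) = λ(v − 1) ⇒ r·2 = 519 − 1 = 518 ⇒ r = 259.
Block count: b = v(v − 1)/6 = 519·518/6 = 268842/6 = 44807.

r = 259, b = 44807.


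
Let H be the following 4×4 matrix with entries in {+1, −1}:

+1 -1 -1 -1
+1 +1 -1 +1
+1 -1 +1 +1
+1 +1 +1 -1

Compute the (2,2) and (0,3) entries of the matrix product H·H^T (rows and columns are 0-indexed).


Row 0 of H: [1, -1, -1, -1].
Row 2 of H: [1, -1, 1, 1].
Row 3 of H: [1, 1, 1, -1].
(H·H^T)[2][2] = Σ_j H[2][j]·H[2][j] = (1)² + (-1)² + (1)² + (1)² = 1 + 1 + 1 + 1 = 4.
(H·H^T)[0][3] = Σ_j H[0][j]·H[3][j] = (1)·(1) + (-1)·(1) + (-1)·(1) + (-1)·(-1) = 1 + -1 + -1 + 1 = 0.
So rows 0 and 3 are orthogonal; the diagonal entry equals n = 4.

(2,2) entry = 4; (0,3) entry = 0.


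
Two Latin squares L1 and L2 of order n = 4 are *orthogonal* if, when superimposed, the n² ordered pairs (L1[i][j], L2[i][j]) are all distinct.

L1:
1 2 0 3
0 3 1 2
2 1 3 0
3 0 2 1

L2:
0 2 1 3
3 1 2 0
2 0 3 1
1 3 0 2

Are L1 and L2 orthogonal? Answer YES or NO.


Form the n² = 16 superimposed pairs (L1[i][j], L2[i][j]), row by row (rows and columns indexed from 0):
row 0: (1,0) (2,2) (0,1) (3,3)
row 1: (0,3) (3,1) (1,2) (2,0)
row 2: (2,2) (1,0) (3,3) (0,1)
row 3: (3,1) (0,3) (2,0) (1,2)
Orthogonality requires all 16 pairs distinct.
But the pair (2,2) repeats: cell (0,1) has L1 = 2, L2 = 2, and cell (2,0) has L1 = 2, L2 = 2.
A repeated pair means some other pair never occurs (only 8 distinct pairs out of 16), so the squares are not orthogonal.
Conclusion: NO.

NO


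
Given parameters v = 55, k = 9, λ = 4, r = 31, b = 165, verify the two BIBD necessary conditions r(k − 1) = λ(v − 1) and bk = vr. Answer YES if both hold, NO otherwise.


Condition (i): r(k − 1) = 31·8 = 248; λ(v − 1) = 4·54 = 216. Match? NO.
Condition (ii): bk = 165·9 = 1485; vr = 55·31 = 1705. Match? NO.
Both conditions hold? NO.

NO


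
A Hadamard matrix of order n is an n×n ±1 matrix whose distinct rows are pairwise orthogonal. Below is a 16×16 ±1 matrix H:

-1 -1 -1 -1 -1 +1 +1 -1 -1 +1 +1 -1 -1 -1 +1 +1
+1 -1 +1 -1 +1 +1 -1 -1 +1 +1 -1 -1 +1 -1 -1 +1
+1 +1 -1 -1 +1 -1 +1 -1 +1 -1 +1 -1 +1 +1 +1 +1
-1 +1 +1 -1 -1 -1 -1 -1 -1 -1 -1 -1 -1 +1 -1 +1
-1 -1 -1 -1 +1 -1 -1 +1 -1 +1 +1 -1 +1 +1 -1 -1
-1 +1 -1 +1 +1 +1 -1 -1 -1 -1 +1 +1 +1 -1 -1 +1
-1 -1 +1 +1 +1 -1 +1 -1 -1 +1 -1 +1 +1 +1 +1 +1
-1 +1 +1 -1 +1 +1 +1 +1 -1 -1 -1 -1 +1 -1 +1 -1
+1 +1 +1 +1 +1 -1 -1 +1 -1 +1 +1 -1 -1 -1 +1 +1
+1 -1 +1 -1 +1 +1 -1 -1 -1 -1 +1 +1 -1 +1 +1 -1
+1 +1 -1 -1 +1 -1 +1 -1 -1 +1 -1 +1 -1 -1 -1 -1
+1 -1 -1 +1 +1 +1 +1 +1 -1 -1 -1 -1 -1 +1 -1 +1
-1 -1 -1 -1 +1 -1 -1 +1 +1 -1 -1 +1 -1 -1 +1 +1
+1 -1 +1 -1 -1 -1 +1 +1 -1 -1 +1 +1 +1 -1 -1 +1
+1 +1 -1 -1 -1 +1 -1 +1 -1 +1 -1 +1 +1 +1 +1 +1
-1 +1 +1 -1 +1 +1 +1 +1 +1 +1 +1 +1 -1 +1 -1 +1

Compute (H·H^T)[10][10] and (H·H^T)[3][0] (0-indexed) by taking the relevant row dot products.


Row 0 of H: [-1, -1, -1, -1, -1, 1, 1, -1, -1, 1, 1, -1, -1, -1, 1, 1].
Row 3 of H: [-1, 1, 1, -1, -1, -1, -1, -1, -1, -1, -1, -1, -1, 1, -1, 1].
Row 10 of H: [1, 1, -1, -1, 1, -1, 1, -1, -1, 1, -1, 1, -1, -1, -1, -1].
(H·H^T)[10][10] = Σ_j H[10][j]·H[10][j] = (1)² + (1)² + (-1)² + (-1)² + (1)² + (-1)² + (1)² + (-1)² + (-1)² + (1)² + (-1)² + (1)² + (-1)² + (-1)² + (-1)² + (-1)² = 1 + 1 + 1 + 1 + 1 + 1 + 1 + 1 + 1 + 1 + 1 + 1 + 1 + 1 + 1 + 1 = 16.
(H·H^T)[3][0] = Σ_j H[3][j]·H[0][j] = (-1)·(-1) + (1)·(-1) + (1)·(-1) + (-1)·(-1) + (-1)·(-1) + (-1)·(1) + (-1)·(1) + (-1)·(-1) + (-1)·(-1) + (-1)·(1) + (-1)·(1) + (-1)·(-1) + (-1)·(-1) + (1)·(-1) + (-1)·(1) + (1)·(1) = 1 + -1 + -1 + 1 + 1 + -1 + -1 + 1 + 1 + -1 + -1 + 1 + 1 + -1 + -1 + 1 = 0.
So rows 3 and 0 are orthogonal; the diagonal entry equals n = 16.

(10,10) entry = 16; (3,0) entry = 0.


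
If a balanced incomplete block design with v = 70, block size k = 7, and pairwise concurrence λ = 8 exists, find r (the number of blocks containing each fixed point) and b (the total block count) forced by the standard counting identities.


Any 2-(v, k, λ) BIBD satisfies two necessary conditions:
  (i)  Each point sits in r blocks, and counting incidences through any fixed point gives r(k − 1) = λ(v − 1), so r = λ(v − 1)/(k − 1).
  (ii) Total incidences bk = vr, so b = vr/k.
Step 1: r = λ(v − 1)/(k − 1) = 8·(70 − 1)/(7 − 1) = 8·69/6 = 552/6 = 92.
Step 2: b = vr/k = 70·92/7 = 6440/7 = 920.
Check integrality: r = 92 ∈ Z ✓, b = 920 ∈ Z ✓.
(These identities are necessary conditions: they determine r and b for any design with these parameters, but do not by themselves prove that one exists.)

r = 92, b = 920.


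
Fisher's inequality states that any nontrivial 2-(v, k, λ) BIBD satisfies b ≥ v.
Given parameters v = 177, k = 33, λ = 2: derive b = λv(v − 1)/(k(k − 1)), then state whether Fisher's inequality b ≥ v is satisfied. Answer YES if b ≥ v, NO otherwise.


r = λ(v − 1)/(k − 1) = 2·176/32 = 11.
b = vr/k = 177·11/33 = 59.
Fisher's inequality: b ≥ v ⇔ 59 ≥ 177? NO.

NO


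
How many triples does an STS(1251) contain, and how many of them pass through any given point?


An STS(v) is a 2-(v, 3, 1) BIBD: block size k = 3, λ = 1.
Replication: r(k − 1) = λ(v − 1) ⇒ r·2 = 1251 − 1 = 1250 ⇒ r = 625.
Block count: b = v(v − 1)/6 = 1251·1250/6 = 1563750/6 = 260625.

r = 625, b = 260625.


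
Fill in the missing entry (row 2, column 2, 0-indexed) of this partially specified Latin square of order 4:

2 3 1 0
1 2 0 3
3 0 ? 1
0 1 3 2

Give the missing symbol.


Row 2 contains symbols [0, 1, 3] — missing [2].
Column 2 contains symbols [0, 1, 3] — missing [2].
The missing symbol must appear in both missing sets; intersection = [2].
Therefore the hidden value is 2.

Missing value = 2.


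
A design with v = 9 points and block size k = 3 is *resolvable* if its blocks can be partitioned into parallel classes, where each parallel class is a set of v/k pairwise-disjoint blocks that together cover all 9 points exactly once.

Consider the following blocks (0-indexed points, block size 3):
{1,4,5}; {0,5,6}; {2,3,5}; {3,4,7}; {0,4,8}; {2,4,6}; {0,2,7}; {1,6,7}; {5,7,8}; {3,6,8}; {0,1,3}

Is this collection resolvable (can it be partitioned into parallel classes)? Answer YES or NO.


v = 9, block size k = 3, number of blocks = 11.
For resolvability, blocks must partition into parallel classes of size v/k = 3.
Total blocks must therefore be a multiple of 3: 11 = 3·3 + 2 ⇒ not divisible ✗.
Resolvable? NO.

NO


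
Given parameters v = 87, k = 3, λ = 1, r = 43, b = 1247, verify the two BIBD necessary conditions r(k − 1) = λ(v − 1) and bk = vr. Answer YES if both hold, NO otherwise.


Condition (i): r(k − 1) = 43·2 = 86; λ(v − 1) = 1·86 = 86. Match? YES.
Condition (ii): bk = 1247·3 = 3741; vr = 87·43 = 3741. Match? YES.
Both conditions hold? YES.

YES


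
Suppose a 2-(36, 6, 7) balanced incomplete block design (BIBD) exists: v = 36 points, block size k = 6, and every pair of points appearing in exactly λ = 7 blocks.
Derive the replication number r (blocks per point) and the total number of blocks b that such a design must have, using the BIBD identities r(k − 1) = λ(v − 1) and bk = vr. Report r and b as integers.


Any 2-(v, k, λ) BIBD satisfies two necessary conditions:
  (i)  Each point sits in r blocks, and counting incidences through any fixed point gives r(k − 1) = λ(v − 1), so r = λ(v − 1)/(k − 1).
  (ii) Total incidences bk = vr, so b = vr/k.
Step 1: r = λ(v − 1)/(k − 1) = 7·(36 − 1)/(6 − 1) = 7·35/5 = 245/5 = 49.
Step 2: b = vr/k = 36·49/6 = 1764/6 = 294.
Check integrality: r = 49 ∈ Z ✓, b = 294 ∈ Z ✓.
(These identities are necessary conditions: they determine r and b for any design with these parameters, but do not by themselves prove that one exists.)

r = 49, b = 294.


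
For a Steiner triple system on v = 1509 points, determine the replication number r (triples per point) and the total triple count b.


An STS(v) is a 2-(v, 3, 1) BIBD: block size k = 3, λ = 1.
Replication: r(k − 1) = λ(v − 1) ⇒ r·2 = 1509 − 1 = 1508 ⇒ r = 754.
Block count: bk = vr ⇒ b·3 = 1509·754 = 1137786 ⇒ b = 379262.

r = 754, b = 379262.


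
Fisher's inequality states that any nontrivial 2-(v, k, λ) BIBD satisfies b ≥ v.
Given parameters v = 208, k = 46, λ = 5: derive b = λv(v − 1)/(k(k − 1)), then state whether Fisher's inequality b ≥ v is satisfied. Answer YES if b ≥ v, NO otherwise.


r = λ(v − 1)/(k − 1) = 5·207/45 = 23.
b = vr/k = 208·23/46 = 104.
Fisher's inequality: b ≥ v ⇔ 104 ≥ 208? NO.

NO


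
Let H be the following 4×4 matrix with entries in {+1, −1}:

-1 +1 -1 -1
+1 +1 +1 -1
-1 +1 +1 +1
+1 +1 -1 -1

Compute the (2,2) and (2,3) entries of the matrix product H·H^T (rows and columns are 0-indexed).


Row 2 of H: [-1, 1, 1, 1].
Row 3 of H: [1, 1, -1, -1].
(H·H^T)[2][2] = Σ_j H[2][j]·H[2][j] = (-1)² + (1)² + (1)² + (1)² = 1 + 1 + 1 + 1 = 4.
(H·H^T)[2][3] = Σ_j H[2][j]·H[3][j] = (-1)·(1) + (1)·(1) + (1)·(-1) + (1)·(-1) = -1 + 1 + -1 + -1 = -2.
Rows 2 and 3 are not orthogonal (dot product = -2 ≠ 0), so H is not a Hadamard matrix.

(2,2) entry = 4; (2,3) entry = -2.


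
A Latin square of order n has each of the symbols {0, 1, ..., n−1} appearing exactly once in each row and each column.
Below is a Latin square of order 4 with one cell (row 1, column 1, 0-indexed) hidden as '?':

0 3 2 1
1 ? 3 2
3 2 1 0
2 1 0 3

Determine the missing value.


Row 1 contains symbols [1, 2, 3] — missing [0].
Column 1 contains symbols [1, 2, 3] — missing [0].
The missing symbol must appear in both missing sets; intersection = [0].
Therefore the hidden value is 0.

Missing value = 0.


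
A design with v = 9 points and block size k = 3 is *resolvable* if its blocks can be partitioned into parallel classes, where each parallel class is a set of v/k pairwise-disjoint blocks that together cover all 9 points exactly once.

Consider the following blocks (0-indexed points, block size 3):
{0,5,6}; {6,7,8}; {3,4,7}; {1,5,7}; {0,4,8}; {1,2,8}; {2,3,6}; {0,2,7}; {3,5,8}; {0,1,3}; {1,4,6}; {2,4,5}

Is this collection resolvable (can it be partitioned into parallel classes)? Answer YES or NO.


v = 9, block size k = 3, number of blocks = 12.
For resolvability, blocks must partition into parallel classes of size v/k = 3.
Total blocks must therefore be a multiple of 3: 12 = 3·4 + 0 ⇒ divisible ✓.
Greedy packing gives 4 candidate class(es). Each should be a full parallel class (size 3, covers all 9 points).
  Class 1 (3 blocks): {0,5,6}; {3,4,7}; {1,2,8}. Points covered: [0, 1, 2, 3, 4, 5, 6, 7, 8].
  Class 2 (3 blocks): {6,7,8}; {0,1,3}; {2,4,5}. Points covered: [0, 1, 2, 3, 4, 5, 6, 7, 8].
  Class 3 (3 blocks): {1,5,7}; {0,4,8}; {2,3,6}. Points covered: [0, 1, 2, 3, 4, 5, 6, 7, 8].
  Class 4 (3 blocks): {0,2,7}; {3,5,8}; {1,4,6}. Points covered: [0, 1, 2, 3, 4, 5, 6, 7, 8].
All classes full (size 3)? YES. All classes cover every point? YES.
Resolvable? YES.

YES


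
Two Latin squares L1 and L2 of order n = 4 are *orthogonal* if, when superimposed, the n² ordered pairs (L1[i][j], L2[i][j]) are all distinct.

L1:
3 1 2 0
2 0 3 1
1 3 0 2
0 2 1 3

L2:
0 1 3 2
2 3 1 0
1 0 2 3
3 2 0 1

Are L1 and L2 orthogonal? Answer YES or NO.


Form the n² = 16 superimposed pairs (L1[i][j], L2[i][j]), row by row (rows and columns indexed from 0):
row 0: (3,0) (1,1) (2,3) (0,2)
row 1: (2,2) (0,3) (3,1) (1,0)
row 2: (1,1) (3,0) (0,2) (2,3)
row 3: (0,3) (2,2) (1,0) (3,1)
Orthogonality requires all 16 pairs distinct.
But the pair (1,1) repeats: cell (0,1) has L1 = 1, L2 = 1, and cell (2,0) has L1 = 1, L2 = 1.
A repeated pair means some other pair never occurs (only 8 distinct pairs out of 16), so the squares are not orthogonal.
Conclusion: NO.

NO


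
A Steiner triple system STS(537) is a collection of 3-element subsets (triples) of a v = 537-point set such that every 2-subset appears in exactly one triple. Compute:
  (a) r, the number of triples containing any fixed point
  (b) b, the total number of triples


An STS(v) is a 2-(v, 3, 1) BIBD: block size k = 3, λ = 1.
Replication: r(k − 1) = λ(v − 1) ⇒ r·2 = 537 − 1 = 536 ⇒ r = 268.
Block count: bk = vr ⇒ b·3 = 537·268 = 143916 ⇒ b = 47972.
(Check via b = v(v − 1)/6 = 537·536/6 = 287832/6 = 47972.)

r = 268, b = 47972.


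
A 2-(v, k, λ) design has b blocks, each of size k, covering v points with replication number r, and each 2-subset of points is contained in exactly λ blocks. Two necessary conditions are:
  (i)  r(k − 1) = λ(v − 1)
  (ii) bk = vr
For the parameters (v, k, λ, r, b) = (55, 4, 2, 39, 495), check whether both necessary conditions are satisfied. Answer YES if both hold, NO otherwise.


Condition (i): r(k − 1) = 39·3 = 117; λ(v − 1) = 2·54 = 108. Match? NO.
Condition (ii): bk = 495·4 = 1980; vr = 55·39 = 2145. Match? NO.
Both conditions hold? NO.

NO


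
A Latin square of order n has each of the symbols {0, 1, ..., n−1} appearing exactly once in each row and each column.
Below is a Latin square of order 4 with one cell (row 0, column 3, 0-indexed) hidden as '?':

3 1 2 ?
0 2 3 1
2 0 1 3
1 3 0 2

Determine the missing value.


Row 0 contains symbols [1, 2, 3] — missing [0].
Column 3 contains symbols [1, 2, 3] — missing [0].
The missing symbol must appear in both missing sets; intersection = [0].
Therefore the hidden value is 0.

Missing value = 0.


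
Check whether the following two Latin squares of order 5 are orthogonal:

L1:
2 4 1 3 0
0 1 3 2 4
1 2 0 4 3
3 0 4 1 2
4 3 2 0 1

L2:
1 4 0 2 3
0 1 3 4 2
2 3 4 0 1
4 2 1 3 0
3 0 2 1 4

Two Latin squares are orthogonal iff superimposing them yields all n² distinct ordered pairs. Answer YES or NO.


Form the n² = 25 superimposed pairs (L1[i][j], L2[i][j]), row by row (rows and columns indexed from 0):
row 0: (2,1) (4,4) (1,0) (3,2) (0,3)
row 1: (0,0) (1,1) (3,3) (2,4) (4,2)
row 2: (1,2) (2,3) (0,4) (4,0) (3,1)
row 3: (3,4) (0,2) (4,1) (1,3) (2,0)
row 4: (4,3) (3,0) (2,2) (0,1) (1,4)
Orthogonality requires all 25 pairs distinct.
Check by first coordinate: for each symbol s of L1, list the L2 entries in the n cells where L1 = s; they must all differ.
  L1 = 0: L2 entries (in reading order) 3, 0, 4, 2, 1 — all 5 distinct ✓
  L1 = 1: L2 entries (in reading order) 0, 1, 2, 3, 4 — all 5 distinct ✓
  L1 = 2: L2 entries (in reading order) 1, 4, 3, 0, 2 — all 5 distinct ✓
  L1 = 3: L2 entries (in reading order) 2, 3, 1, 4, 0 — all 5 distinct ✓
  L1 = 4: L2 entries (in reading order) 4, 2, 0, 1, 3 — all 5 distinct ✓
Every symbol of L1 meets every symbol of L2 exactly once, so all 25 pairs are distinct (25 of 25).
Conclusion: YES.

YES


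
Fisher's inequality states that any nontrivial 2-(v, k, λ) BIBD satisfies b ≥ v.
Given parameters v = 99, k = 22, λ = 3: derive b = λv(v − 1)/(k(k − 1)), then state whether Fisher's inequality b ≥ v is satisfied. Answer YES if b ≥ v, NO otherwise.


r = λ(v − 1)/(k − 1) = 3·98/21 = 14.
b = vr/k = 99·14/22 = 63.
Fisher's inequality: b ≥ v ⇔ 63 ≥ 99? NO.

NO


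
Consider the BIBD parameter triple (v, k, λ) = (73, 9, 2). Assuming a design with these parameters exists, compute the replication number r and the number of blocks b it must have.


Any 2-(v, k, λ) BIBD satisfies two necessary conditions:
  (i)  Each point sits in r blocks, and counting incidences through any fixed point gives r(k − 1) = λ(v − 1), so r = λ(v − 1)/(k − 1).
  (ii) Total incidences bk = vr, so b = vr/k.
Step 1: r = λ(v − 1)/(k − 1) = 2·(73 − 1)/(9 − 1) = 2·72/8 = 144/8 = 18.
Step 2: b = vr/k = 73·18/9 = 1314/9 = 146.
Check integrality: r = 18 ∈ Z ✓, b = 146 ∈ Z ✓.
(These identities are necessary conditions: they determine r and b for any design with these parameters, but do not by themselves prove that one exists.)

r = 18, b = 146.


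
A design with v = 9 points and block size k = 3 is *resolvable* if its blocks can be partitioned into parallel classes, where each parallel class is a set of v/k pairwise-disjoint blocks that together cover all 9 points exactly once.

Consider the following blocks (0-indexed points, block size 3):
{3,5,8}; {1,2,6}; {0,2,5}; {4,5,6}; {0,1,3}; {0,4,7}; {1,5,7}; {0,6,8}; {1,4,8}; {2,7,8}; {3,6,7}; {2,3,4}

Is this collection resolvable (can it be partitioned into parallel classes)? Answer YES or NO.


v = 9, block size k = 3, number of blocks = 12.
For resolvability, blocks must partition into parallel classes of size v/k = 3.
Total blocks must therefore be a multiple of 3: 12 = 3·4 + 0 ⇒ divisible ✓.
Greedy packing gives 4 candidate class(es). Each should be a full parallel class (size 3, covers all 9 points).
  Class 1 (3 blocks): {3,5,8}; {1,2,6}; {0,4,7}. Points covered: [0, 1, 2, 3, 4, 5, 6, 7, 8].
  Class 2 (3 blocks): {0,2,5}; {1,4,8}; {3,6,7}. Points covered: [0, 1, 2, 3, 4, 5, 6, 7, 8].
  Class 3 (3 blocks): {4,5,6}; {0,1,3}; {2,7,8}. Points covered: [0, 1, 2, 3, 4, 5, 6, 7, 8].
  Class 4 (3 blocks): {1,5,7}; {0,6,8}; {2,3,4}. Points covered: [0, 1, 2, 3, 4, 5, 6, 7, 8].
All classes full (size 3)? YES. All classes cover every point? YES.
Resolvable? YES.

YES


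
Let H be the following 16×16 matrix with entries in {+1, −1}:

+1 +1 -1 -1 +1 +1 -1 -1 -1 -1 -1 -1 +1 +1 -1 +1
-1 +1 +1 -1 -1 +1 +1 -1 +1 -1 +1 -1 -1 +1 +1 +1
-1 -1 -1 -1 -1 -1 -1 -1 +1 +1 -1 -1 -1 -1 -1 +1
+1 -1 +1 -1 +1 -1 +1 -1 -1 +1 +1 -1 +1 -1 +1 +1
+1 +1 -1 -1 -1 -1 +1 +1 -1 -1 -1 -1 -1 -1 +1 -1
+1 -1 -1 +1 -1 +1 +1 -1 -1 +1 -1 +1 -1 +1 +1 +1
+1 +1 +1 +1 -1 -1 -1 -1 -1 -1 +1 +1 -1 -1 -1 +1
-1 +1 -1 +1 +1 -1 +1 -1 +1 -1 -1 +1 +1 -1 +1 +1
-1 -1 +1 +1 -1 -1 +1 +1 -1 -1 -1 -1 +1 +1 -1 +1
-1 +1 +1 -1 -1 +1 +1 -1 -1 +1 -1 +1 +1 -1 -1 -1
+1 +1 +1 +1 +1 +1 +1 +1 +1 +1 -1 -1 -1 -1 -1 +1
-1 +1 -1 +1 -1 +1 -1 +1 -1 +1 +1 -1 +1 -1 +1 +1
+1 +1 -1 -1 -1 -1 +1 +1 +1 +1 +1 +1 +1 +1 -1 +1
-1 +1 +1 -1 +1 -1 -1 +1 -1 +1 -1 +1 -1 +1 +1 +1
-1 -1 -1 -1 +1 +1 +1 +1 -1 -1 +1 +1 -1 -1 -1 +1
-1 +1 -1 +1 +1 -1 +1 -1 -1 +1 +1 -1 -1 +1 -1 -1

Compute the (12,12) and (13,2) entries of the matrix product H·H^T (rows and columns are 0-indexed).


Row 2 of H: [-1, -1, -1, -1, -1, -1, -1, -1, 1, 1, -1, -1, -1, -1, -1, 1].
Row 12 of H: [1, 1, -1, -1, -1, -1, 1, 1, 1, 1, 1, 1, 1, 1, -1, 1].
Row 13 of H: [-1, 1, 1, -1, 1, -1, -1, 1, -1, 1, -1, 1, -1, 1, 1, 1].
(H·H^T)[12][12] = Σ_j H[12][j]·H[12][j] = (1)² + (1)² + (-1)² + (-1)² + (-1)² + (-1)² + (1)² + (1)² + (1)² + (1)² + (1)² + (1)² + (1)² + (1)² + (-1)² + (1)² = 1 + 1 + 1 + 1 + 1 + 1 + 1 + 1 + 1 + 1 + 1 + 1 + 1 + 1 + 1 + 1 = 16.
(H·H^T)[13][2] = Σ_j H[13][j]·H[2][j] = (-1)·(-1) + (1)·(-1) + (1)·(-1) + (-1)·(-1) + (1)·(-1) + (-1)·(-1) + (-1)·(-1) + (1)·(-1) + (-1)·(1) + (1)·(1) + (-1)·(-1) + (1)·(-1) + (-1)·(-1) + (1)·(-1) + (1)·(-1) + (1)·(1) = 1 + -1 + -1 + 1 + -1 + 1 + 1 + -1 + -1 + 1 + 1 + -1 + 1 + -1 + -1 + 1 = 0.
So rows 13 and 2 are orthogonal; the diagonal entry equals n = 16.

(12,12) entry = 16; (13,2) entry = 0.


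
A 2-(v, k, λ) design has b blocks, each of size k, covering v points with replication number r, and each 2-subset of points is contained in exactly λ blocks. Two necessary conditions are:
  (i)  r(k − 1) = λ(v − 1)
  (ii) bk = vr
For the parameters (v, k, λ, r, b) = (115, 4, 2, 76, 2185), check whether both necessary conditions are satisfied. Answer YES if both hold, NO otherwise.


Condition (i): r(k − 1) = 76·3 = 228; λ(v − 1) = 2·114 = 228. Match? YES.
Condition (ii): bk = 2185·4 = 8740; vr = 115·76 = 8740. Match? YES.
Both conditions hold? YES.

YES


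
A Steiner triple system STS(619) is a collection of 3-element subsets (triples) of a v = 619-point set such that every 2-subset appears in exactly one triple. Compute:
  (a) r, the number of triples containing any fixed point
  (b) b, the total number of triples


An STS(v) is a 2-(v, 3, 1) BIBD: block size k = 3, λ = 1.
Replication: r(k − 1) = λ(v − 1) ⇒ r·2 = 619 − 1 = 618 ⇒ r = 309.
Block count: b = v(v − 1)/6 = 619·618/6 = 382542/6 = 63757.
(Check via bk = vr: 63757·3 = 191271 = 619·309 = 191271 ✓.)

r = 309, b = 63757.


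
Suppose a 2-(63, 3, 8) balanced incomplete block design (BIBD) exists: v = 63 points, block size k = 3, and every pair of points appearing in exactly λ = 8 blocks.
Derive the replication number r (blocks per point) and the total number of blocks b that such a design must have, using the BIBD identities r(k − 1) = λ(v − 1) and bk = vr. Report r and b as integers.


Any 2-(v, k, λ) BIBD satisfies two necessary conditions:
  (i)  Each point sits in r blocks, and counting incidences through any fixed point gives r(k − 1) = λ(v − 1), so r = λ(v − 1)/(k − 1).
  (ii) Total incidences bk = vr, so b = vr/k.
Step 1: r = λ(v − 1)/(k − 1) = 8·(63 − 1)/(3 − 1) = 8·62/2 = 496/2 = 248.
Step 2: b = vr/k = 63·248/3 = 15624/3 = 5208.
Check integrality: r = 248 ∈ Z ✓, b = 5208 ∈ Z ✓.
(These identities are necessary conditions: they determine r and b for any design with these parameters, but do not by themselves prove that one exists.)

r = 248, b = 5208.


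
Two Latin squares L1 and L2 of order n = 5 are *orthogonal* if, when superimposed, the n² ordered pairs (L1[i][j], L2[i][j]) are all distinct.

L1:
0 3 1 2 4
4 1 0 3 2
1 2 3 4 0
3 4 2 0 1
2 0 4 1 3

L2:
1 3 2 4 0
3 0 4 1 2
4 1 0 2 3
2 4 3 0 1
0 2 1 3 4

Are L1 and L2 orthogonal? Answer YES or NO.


Form the n² = 25 superimposed pairs (L1[i][j], L2[i][j]), row by row (rows and columns indexed from 0):
row 0: (0,1) (3,3) (1,2) (2,4) (4,0)
row 1: (4,3) (1,0) (0,4) (3,1) (2,2)
row 2: (1,4) (2,1) (3,0) (4,2) (0,3)
row 3: (3,2) (4,4) (2,3) (0,0) (1,1)
row 4: (2,0) (0,2) (4,1) (1,3) (3,4)
Orthogonality requires all 25 pairs distinct.
Check by first coordinate: for each symbol s of L1, list the L2 entries in the n cells where L1 = s; they must all differ.
  L1 = 0: L2 entries (in reading order) 1, 4, 3, 0, 2 — all 5 distinct ✓
  L1 = 1: L2 entries (in reading order) 2, 0, 4, 1, 3 — all 5 distinct ✓
  L1 = 2: L2 entries (in reading order) 4, 2, 1, 3, 0 — all 5 distinct ✓
  L1 = 3: L2 entries (in reading order) 3, 1, 0, 2, 4 — all 5 distinct ✓
  L1 = 4: L2 entries (in reading order) 0, 3, 2, 4, 1 — all 5 distinct ✓
Every symbol of L1 meets every symbol of L2 exactly once, so all 25 pairs are distinct (25 of 25).
Conclusion: YES.

YES


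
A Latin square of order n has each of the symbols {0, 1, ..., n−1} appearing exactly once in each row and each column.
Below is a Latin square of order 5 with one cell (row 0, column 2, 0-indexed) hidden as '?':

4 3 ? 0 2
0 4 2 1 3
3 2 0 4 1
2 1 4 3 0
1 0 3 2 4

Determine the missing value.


Row 0 contains symbols [0, 2, 3, 4] — missing [1].
Column 2 contains symbols [0, 2, 3, 4] — missing [1].
The missing symbol must appear in both missing sets; intersection = [1].
Therefore the hidden value is 1.

Missing value = 1.


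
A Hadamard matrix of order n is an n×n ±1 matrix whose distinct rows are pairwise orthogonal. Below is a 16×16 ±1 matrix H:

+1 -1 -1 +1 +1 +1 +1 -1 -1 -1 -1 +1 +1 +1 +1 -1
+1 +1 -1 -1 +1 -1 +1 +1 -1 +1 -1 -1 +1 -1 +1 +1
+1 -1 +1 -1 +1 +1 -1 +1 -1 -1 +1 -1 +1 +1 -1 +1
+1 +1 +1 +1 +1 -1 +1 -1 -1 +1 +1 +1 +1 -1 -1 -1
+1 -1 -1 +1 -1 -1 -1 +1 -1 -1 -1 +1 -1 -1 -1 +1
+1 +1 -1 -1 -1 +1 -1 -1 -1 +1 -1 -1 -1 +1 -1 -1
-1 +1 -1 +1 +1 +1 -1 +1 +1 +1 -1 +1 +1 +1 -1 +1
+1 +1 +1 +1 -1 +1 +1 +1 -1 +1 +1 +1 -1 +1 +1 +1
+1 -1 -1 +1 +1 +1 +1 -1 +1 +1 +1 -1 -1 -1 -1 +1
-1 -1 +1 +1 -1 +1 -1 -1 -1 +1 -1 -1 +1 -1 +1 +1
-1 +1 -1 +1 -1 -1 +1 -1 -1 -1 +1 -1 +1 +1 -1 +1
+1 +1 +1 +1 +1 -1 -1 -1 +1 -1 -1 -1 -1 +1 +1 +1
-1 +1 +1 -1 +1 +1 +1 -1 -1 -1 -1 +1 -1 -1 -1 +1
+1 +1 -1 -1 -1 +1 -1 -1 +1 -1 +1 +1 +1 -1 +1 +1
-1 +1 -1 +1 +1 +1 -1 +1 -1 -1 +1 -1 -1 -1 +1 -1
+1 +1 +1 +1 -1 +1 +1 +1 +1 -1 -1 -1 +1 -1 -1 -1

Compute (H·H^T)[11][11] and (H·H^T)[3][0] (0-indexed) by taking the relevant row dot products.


Row 0 of H: [1, -1, -1, 1, 1, 1, 1, -1, -1, -1, -1, 1, 1, 1, 1, -1].
Row 3 of H: [1, 1, 1, 1, 1, -1, 1, -1, -1, 1, 1, 1, 1, -1, -1, -1].
Row 11 of H: [1, 1, 1, 1, 1, -1, -1, -1, 1, -1, -1, -1, -1, 1, 1, 1].
(H·H^T)[11][11] = Σ_j H[11][j]·H[11][j] = (1)² + (1)² + (1)² + (1)² + (1)² + (-1)² + (-1)² + (-1)² + (1)² + (-1)² + (-1)² + (-1)² + (-1)² + (1)² + (1)² + (1)² = 1 + 1 + 1 + 1 + 1 + 1 + 1 + 1 + 1 + 1 + 1 + 1 + 1 + 1 + 1 + 1 = 16.
(H·H^T)[3][0] = Σ_j H[3][j]·H[0][j] = (1)·(1) + (1)·(-1) + (1)·(-1) + (1)·(1) + (1)·(1) + (-1)·(1) + (1)·(1) + (-1)·(-1) + (-1)·(-1) + (1)·(-1) + (1)·(-1) + (1)·(1) + (1)·(1) + (-1)·(1) + (-1)·(1) + (-1)·(-1) = 1 + -1 + -1 + 1 + 1 + -1 + 1 + 1 + 1 + -1 + -1 + 1 + 1 + -1 + -1 + 1 = 2.
Rows 3 and 0 are not orthogonal (dot product = 2 ≠ 0), so H is not a Hadamard matrix.

(11,11) entry = 16; (3,0) entry = 2.


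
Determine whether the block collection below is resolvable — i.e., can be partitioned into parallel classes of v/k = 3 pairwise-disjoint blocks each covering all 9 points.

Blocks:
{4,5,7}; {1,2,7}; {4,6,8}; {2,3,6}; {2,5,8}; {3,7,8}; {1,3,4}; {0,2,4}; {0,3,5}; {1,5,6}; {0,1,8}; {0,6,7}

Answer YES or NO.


v = 9, block size k = 3, number of blocks = 12.
For resolvability, blocks must partition into parallel classes of size v/k = 3.
Total blocks must therefore be a multiple of 3: 12 = 3·4 + 0 ⇒ divisible ✓.
Greedy packing gives 4 candidate class(es). Each should be a full parallel class (size 3, covers all 9 points).
  Class 1 (3 blocks): {4,5,7}; {2,3,6}; {0,1,8}. Points covered: [0, 1, 2, 3, 4, 5, 6, 7, 8].
  Class 2 (3 blocks): {1,2,7}; {4,6,8}; {0,3,5}. Points covered: [0, 1, 2, 3, 4, 5, 6, 7, 8].
  Class 3 (3 blocks): {2,5,8}; {1,3,4}; {0,6,7}. Points covered: [0, 1, 2, 3, 4, 5, 6, 7, 8].
  Class 4 (3 blocks): {3,7,8}; {0,2,4}; {1,5,6}. Points covered: [0, 1, 2, 3, 4, 5, 6, 7, 8].
All classes full (size 3)? YES. All classes cover every point? YES.
Resolvable? YES.

YES


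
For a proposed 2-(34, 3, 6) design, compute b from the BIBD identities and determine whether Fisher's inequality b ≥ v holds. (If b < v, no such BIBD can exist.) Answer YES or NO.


r = λ(v − 1)/(k − 1) = 6·33/2 = 99.
b = vr/k = 34·99/3 = 1122.
Fisher's inequality: b ≥ v ⇔ 1122 ≥ 34? YES.

YES


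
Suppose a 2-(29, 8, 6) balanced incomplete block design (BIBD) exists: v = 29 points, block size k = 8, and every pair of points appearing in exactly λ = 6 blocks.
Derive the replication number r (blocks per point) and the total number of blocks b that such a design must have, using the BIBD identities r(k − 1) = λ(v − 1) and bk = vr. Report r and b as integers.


Any 2-(v, k, λ) BIBD satisfies two necessary conditions:
  (i)  Each point sits in r blocks, and counting incidences through any fixed point gives r(k − 1) = λ(v − 1), so r = λ(v − 1)/(k − 1).
  (ii) Total incidences bk = vr, so b = vr/k.
Step 1: r = λ(v − 1)/(k − 1) = 6·(29 − 1)/(8 − 1) = 6·28/7 = 168/7 = 24.
Step 2: b = vr/k = 29·24/8 = 696/8 = 87.
Check integrality: r = 24 ∈ Z ✓, b = 87 ∈ Z ✓.
(These identities are necessary conditions: they determine r and b for any design with these parameters, but do not by themselves prove that one exists.)

r = 24, b = 87.


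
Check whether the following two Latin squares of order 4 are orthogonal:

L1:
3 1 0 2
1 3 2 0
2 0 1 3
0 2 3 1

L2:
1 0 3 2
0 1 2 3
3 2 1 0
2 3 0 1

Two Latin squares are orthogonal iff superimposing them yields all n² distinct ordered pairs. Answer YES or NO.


Form the n² = 16 superimposed pairs (L1[i][j], L2[i][j]), row by row (rows and columns indexed from 0):
row 0: (3,1) (1,0) (0,3) (2,2)
row 1: (1,0) (3,1) (2,2) (0,3)
row 2: (2,3) (0,2) (1,1) (3,0)
row 3: (0,2) (2,3) (3,0) (1,1)
Orthogonality requires all 16 pairs distinct.
But the pair (1,0) repeats: cell (0,1) has L1 = 1, L2 = 0, and cell (1,0) has L1 = 1, L2 = 0.
A repeated pair means some other pair never occurs (only 8 distinct pairs out of 16), so the squares are not orthogonal.
Conclusion: NO.

NO


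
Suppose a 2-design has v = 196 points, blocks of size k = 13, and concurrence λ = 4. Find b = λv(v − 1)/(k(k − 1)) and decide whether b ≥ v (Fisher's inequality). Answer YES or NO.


b = λv(v − 1)/(k(k − 1)) = 4·196·195/(13·12) = 152880/156 = 980.
Compare with v = 196: b ≥ v, so Fisher's inequality holds.

YES


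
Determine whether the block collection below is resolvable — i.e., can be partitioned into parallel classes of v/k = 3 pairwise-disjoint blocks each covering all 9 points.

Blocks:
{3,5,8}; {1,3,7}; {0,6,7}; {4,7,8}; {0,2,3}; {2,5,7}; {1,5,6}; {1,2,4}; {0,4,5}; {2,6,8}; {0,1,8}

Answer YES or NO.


v = 9, block size k = 3, number of blocks = 11.
For resolvability, blocks must partition into parallel classes of size v/k = 3.
Total blocks must therefore be a multiple of 3: 11 = 3·3 + 2 ⇒ not divisible ✗.
Resolvable? NO.

NO


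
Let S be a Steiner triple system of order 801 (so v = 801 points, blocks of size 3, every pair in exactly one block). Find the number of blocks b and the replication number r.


An STS(v) is a 2-(v, 3, 1) BIBD: block size k = 3, λ = 1.
Replication: r(k − 1) = λ(v − 1) ⇒ r·2 = 801 − 1 = 800 ⇒ r = 400.
Block count: b = v(v − 1)/6 = 801·800/6 = 640800/6 = 106800.
(Check via bk = vr: 106800·3 = 320400 = 801·400 = 320400 ✓.)

r = 400, b = 106800.


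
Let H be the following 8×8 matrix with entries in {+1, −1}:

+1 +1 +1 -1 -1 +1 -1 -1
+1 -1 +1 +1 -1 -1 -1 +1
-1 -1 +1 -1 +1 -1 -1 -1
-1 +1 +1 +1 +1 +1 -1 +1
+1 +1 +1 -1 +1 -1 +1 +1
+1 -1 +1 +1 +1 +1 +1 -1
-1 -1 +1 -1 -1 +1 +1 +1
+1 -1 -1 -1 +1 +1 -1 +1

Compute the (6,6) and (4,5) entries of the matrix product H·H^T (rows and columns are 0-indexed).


Row 4 of H: [1, 1, 1, -1, 1, -1, 1, 1].
Row 5 of H: [1, -1, 1, 1, 1, 1, 1, -1].
Row 6 of H: [-1, -1, 1, -1, -1, 1, 1, 1].
(H·H^T)[6][6] = Σ_j H[6][j]·H[6][j] = (-1)² + (-1)² + (1)² + (-1)² + (-1)² + (1)² + (1)² + (1)² = 1 + 1 + 1 + 1 + 1 + 1 + 1 + 1 = 8.
(H·H^T)[4][5] = Σ_j H[4][j]·H[5][j] = (1)·(1) + (1)·(-1) + (1)·(1) + (-1)·(1) + (1)·(1) + (-1)·(1) + (1)·(1) + (1)·(-1) = 1 + -1 + 1 + -1 + 1 + -1 + 1 + -1 = 0.
So rows 4 and 5 are orthogonal; the diagonal entry equals n = 8.

(6,6) entry = 8; (4,5) entry = 0.


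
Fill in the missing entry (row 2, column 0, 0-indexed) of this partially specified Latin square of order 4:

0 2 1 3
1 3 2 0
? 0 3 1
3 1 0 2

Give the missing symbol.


Row 2 contains symbols [0, 1, 3] — missing [2].
Column 0 contains symbols [0, 1, 3] — missing [2].
The missing symbol must appear in both missing sets; intersection = [2].
Therefore the hidden value is 2.

Missing value = 2.


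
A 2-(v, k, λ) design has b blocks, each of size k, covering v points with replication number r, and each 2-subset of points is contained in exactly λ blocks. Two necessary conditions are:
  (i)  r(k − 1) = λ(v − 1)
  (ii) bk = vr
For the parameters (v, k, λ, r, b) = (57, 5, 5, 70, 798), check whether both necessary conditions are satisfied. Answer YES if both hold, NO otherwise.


Condition (i): r(k − 1) = 70·4 = 280; λ(v − 1) = 5·56 = 280. Match? YES.
Condition (ii): bk = 798·5 = 3990; vr = 57·70 = 3990. Match? YES.
Both conditions hold? YES.

YES


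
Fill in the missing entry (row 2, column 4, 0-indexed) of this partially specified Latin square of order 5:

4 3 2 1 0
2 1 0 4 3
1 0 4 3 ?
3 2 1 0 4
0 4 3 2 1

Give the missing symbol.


Row 2 contains symbols [0, 1, 3, 4] — missing [2].
Column 4 contains symbols [0, 1, 3, 4] — missing [2].
The missing symbol must appear in both missing sets; intersection = [2].
Therefore the hidden value is 2.

Missing value = 2.


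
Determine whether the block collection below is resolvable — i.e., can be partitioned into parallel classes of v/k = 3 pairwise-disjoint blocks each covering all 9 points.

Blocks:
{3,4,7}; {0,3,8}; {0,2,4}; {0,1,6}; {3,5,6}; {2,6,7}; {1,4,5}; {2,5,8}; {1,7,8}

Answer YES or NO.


v = 9, block size k = 3, number of blocks = 9.
For resolvability, blocks must partition into parallel classes of size v/k = 3.
Total blocks must therefore be a multiple of 3: 9 = 3·3 + 0 ⇒ divisible ✓.
Greedy packing gives 3 candidate class(es). Each should be a full parallel class (size 3, covers all 9 points).
  Class 1 (3 blocks): {3,4,7}; {0,1,6}; {2,5,8}. Points covered: [0, 1, 2, 3, 4, 5, 6, 7, 8].
  Class 2 (3 blocks): {0,3,8}; {2,6,7}; {1,4,5}. Points covered: [0, 1, 2, 3, 4, 5, 6, 7, 8].
  Class 3 (3 blocks): {0,2,4}; {3,5,6}; {1,7,8}. Points covered: [0, 1, 2, 3, 4, 5, 6, 7, 8].
All classes full (size 3)? YES. All classes cover every point? YES.
Resolvable? YES.

YES


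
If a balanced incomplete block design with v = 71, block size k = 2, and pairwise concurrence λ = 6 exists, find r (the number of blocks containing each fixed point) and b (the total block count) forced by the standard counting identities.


Any 2-(v, k, λ) BIBD satisfies two necessary conditions:
  (i)  Each point sits in r blocks, and counting incidences through any fixed point gives r(k − 1) = λ(v − 1), so r = λ(v − 1)/(k − 1).
  (ii) Total incidences bk = vr, so b = vr/k.
Step 1: r = λ(v − 1)/(k − 1) = 6·(71 − 1)/(2 − 1) = 6·70/1 = 420/1 = 420.
Step 2: b = vr/k = 71·420/2 = 29820/2 = 14910.
Check integrality: r = 420 ∈ Z ✓, b = 14910 ∈ Z ✓.
(These identities are necessary conditions: they determine r and b for any design with these parameters, but do not by themselves prove that one exists.)

r = 420, b = 14910.


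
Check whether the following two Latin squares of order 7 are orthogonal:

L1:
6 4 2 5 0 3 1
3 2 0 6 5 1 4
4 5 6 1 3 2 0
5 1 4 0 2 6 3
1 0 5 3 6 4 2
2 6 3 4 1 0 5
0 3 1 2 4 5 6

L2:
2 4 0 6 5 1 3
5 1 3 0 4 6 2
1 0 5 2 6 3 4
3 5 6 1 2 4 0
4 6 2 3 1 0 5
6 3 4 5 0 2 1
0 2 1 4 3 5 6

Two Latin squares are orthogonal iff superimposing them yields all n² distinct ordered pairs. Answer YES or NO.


Form the n² = 49 superimposed pairs (L1[i][j], L2[i][j]), row by row (rows and columns indexed from 0):
row 0: (6,2) (4,4) (2,0) (5,6) (0,5) (3,1) (1,3)
row 1: (3,5) (2,1) (0,3) (6,0) (5,4) (1,6) (4,2)
row 2: (4,1) (5,0) (6,5) (1,2) (3,6) (2,3) (0,4)
row 3: (5,3) (1,5) (4,6) (0,1) (2,2) (6,4) (3,0)
row 4: (1,4) (0,6) (5,2) (3,3) (6,1) (4,0) (2,5)
row 5: (2,6) (6,3) (3,4) (4,5) (1,0) (0,2) (5,1)
row 6: (0,0) (3,2) (1,1) (2,4) (4,3) (5,5) (6,6)
Orthogonality requires all 49 pairs distinct.
Check by first coordinate: for each symbol s of L1, list the L2 entries in the n cells where L1 = s; they must all differ.
  L1 = 0: L2 entries (in reading order) 5, 3, 4, 1, 6, 2, 0 — all 7 distinct ✓
  L1 = 1: L2 entries (in reading order) 3, 6, 2, 5, 4, 0, 1 — all 7 distinct ✓
  L1 = 2: L2 entries (in reading order) 0, 1, 3, 2, 5, 6, 4 — all 7 distinct ✓
  L1 = 3: L2 entries (in reading order) 1, 5, 6, 0, 3, 4, 2 — all 7 distinct ✓
  L1 = 4: L2 entries (in reading order) 4, 2, 1, 6, 0, 5, 3 — all 7 distinct ✓
  L1 = 5: L2 entries (in reading order) 6, 4, 0, 3, 2, 1, 5 — all 7 distinct ✓
  L1 = 6: L2 entries (in reading order) 2, 0, 5, 4, 1, 3, 6 — all 7 distinct ✓
Every symbol of L1 meets every symbol of L2 exactly once, so all 49 pairs are distinct (49 of 49).
Conclusion: YES.

YES
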